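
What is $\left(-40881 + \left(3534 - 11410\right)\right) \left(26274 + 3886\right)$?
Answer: $-1470511120$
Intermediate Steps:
$\left(-40881 + \left(3534 - 11410\right)\right) \left(26274 + 3886\right) = \left(-40881 - 7876\right) 30160 = \left(-48757\right) 30160 = -1470511120$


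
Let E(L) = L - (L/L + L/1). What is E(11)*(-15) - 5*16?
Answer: -65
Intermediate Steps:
E(L) = -1 (E(L) = L - (1 + L*1) = L - (1 + L) = L + (-1 - L) = -1)
E(11)*(-15) - 5*16 = -1*(-15) - 5*16 = 15 - 80 = -65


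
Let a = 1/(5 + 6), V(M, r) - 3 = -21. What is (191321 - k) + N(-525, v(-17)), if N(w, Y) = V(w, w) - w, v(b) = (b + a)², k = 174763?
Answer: 17065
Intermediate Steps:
V(M, r) = -18 (V(M, r) = 3 - 21 = -18)
a = 1/11 ≈ 0.090909
v(b) = (1/11 + b)² (v(b) = (b + 1/11)² = (1/11 + b)²)
N(w, Y) = -18 - w
(191321 - k) + N(-525, v(-17)) = (191321 - 1*174763) + (-18 - 1*(-525)) = (191321 - 174763) + (-18 + 525) = 16558 + 507 = 17065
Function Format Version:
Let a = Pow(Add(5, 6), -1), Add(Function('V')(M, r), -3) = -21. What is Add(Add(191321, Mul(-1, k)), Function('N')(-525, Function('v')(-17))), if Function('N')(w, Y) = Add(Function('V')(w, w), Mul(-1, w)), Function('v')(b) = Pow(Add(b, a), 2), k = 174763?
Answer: 17065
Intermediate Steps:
Function('V')(M, r) = -18 (Function('V')(M, r) = Add(3, -21) = -18)
a = Rational(1, 11) (a = Pow(11, -1) = Rational(1, 11) ≈ 0.090909)
Function('v')(b) = Pow(Add(Rational(1, 11), b), 2) (Function('v')(b) = Pow(Add(b, Rational(1, 11)), 2) = Pow(Add(Rational(1, 11), b), 2))
Function('N')(w, Y) = Add(-18, Mul(-1, w))
Add(Add(191321, Mul(-1, k)), Function('N')(-525, Function('v')(-17))) = Add(Add(191321, Mul(-1, 174763)), Add(-18, Mul(-1, -525))) = Add(Add(191321, -174763), Add(-18, 525)) = Add(16558, 507) = 17065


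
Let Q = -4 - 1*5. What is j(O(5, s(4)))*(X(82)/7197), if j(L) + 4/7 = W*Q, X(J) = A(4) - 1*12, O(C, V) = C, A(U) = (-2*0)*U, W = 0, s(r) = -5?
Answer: 16/16793 ≈ 0.00095278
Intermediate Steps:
A(U) = 0 (A(U) = 0*U = 0)
X(J) = -12 (X(J) = 0 - 1*12 = 0 - 12 = -12)
Q = -9 (Q = -4 - 5 = -9)
j(L) = -4/7 (j(L) = -4/7 + 0*(-9) = -4/7 + 0 = -4/7)
j(O(5, s(4)))*(X(82)/7197) = -(-48)/(7*7197) = -4/7*(-4/2399) = 16/16793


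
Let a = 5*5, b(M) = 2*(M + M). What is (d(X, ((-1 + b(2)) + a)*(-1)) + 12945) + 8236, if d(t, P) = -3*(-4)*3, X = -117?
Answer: 21217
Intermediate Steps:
b(M) = 4*M (b(M) = 2*(2*M) = 4*M)
a = 25
d(t, P) = 36 (d(t, P) = 12*3 = 36)
(d(X, ((-1 + b(2)) + a)*(-1)) + 12945) + 8236 = (36 + 12945) + 8236 = 12981 + 8236 = 21217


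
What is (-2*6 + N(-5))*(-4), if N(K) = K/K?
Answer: 44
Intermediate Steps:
N(K) = 1
(-2*6 + N(-5))*(-4) = (-2*6 + 1)*(-4) = (-12 + 1)*(-4) = -11*(-4) = 44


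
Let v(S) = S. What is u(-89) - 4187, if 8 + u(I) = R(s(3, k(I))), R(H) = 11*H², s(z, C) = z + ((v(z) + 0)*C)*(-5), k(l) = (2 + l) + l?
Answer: 76835744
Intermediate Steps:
k(l) = 2 + 2*l
s(z, C) = z - 5*C*z (s(z, C) = z + ((z + 0)*C)*(-5) = z + (z*C)*(-5) = z + (C*z)*(-5) = z - 5*C*z)
u(I) = -8 + 11*(-27 - 30*I)² (u(I) = -8 + 11*(3*(1 - 5*(2 + 2*I)))² = -8 + 11*(3*(1 + (-10 - 10*I)))² = -8 + 11*(3*(-9 - 10*I))² = -8 + 11*(-27 - 30*I)²)
u(-89) - 4187 = (-8 + 99*(9 + 10*(-89))²) - 4187 = (-8 + 99*(9 - 890)²) - 4187 = (-8 + 99*(-881)²) - 4187 = (-8 + 99*776161) - 4187 = (-8 + 76839939) - 4187 = 76839931 - 4187 = 76835744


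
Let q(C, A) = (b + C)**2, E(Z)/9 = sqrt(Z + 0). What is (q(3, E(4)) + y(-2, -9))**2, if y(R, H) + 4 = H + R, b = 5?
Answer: 2401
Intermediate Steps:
y(R, H) = -4 + H + R (y(R, H) = -4 + (H + R) = -4 + H + R)
E(Z) = 9*sqrt(Z) (E(Z) = 9*sqrt(Z + 0) = 9*sqrt(Z))
q(C, A) = (5 + C)**2
(q(3, E(4)) + y(-2, -9))**2 = ((5 + 3)**2 + (-4 - 9 - 2))**2 = (8**2 - 15)**2 = (64 - 15)**2 = 49**2 = 2401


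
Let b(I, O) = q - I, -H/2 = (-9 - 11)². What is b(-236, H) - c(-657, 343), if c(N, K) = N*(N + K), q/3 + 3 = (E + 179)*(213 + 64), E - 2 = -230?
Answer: -246790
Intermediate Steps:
E = -228 (E = 2 - 230 = -228)
q = -40728 (q = -9 + 3*((-228 + 179)*(213 + 64)) = -9 + 3*(-49*277) = -9 + 3*(-13573) = -9 - 40719 = -40728)
c(N, K) = N*(K + N)
H = -800 (H = -2*(-9 - 11)² = -2*(-20)² = -2*400 = -800)
b(I, O) = -40728 - I
b(-236, H) - c(-657, 343) = (-40728 - 1*(-236)) - (-657)*(343 - 657) = (-40728 + 236) - (-657)*(-314) = -40492 - 1*206298 = -40492 - 206298 = -246790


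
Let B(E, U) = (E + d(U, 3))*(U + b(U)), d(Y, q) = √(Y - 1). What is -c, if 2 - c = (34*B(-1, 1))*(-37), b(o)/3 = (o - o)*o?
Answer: 1256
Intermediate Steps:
b(o) = 0 (b(o) = 3*((o - o)*o) = 3*(0*o) = 3*0 = 0)
d(Y, q) = √(-1 + Y)
B(E, U) = U*(E + √(-1 + U)) (B(E, U) = (E + √(-1 + U))*(U + 0) = (E + √(-1 + U))*U = U*(E + √(-1 + U)))
c = -1256 (c = 2 - 34*(1*(-1 + √(-1 + 1)))*(-37) = 2 - 34*(1*(-1 + √0))*(-37) = 2 - 34*(1*(-1 + 0))*(-37) = 2 - 34*(1*(-1))*(-37) = 2 - 34*(-1)*(-37) = 2 - (-34)*(-37) = 2 - 1*1258 = 2 - 1258 = -1256)
-c = -1*(-1256) = 1256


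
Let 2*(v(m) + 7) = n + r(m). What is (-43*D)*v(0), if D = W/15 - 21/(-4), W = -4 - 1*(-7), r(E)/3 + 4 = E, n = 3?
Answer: 107801/40 ≈ 2695.0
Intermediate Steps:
r(E) = -12 + 3*E
W = 3 (W = -4 + 7 = 3)
v(m) = -23/2 + 3*m/2 (v(m) = -7 + (3 + (-12 + 3*m))/2 = -7 + (-9 + 3*m)/2 = -7 + (-9/2 + 3*m/2) = -23/2 + 3*m/2)
D = 109/20 (D = 3/15 - 21/(-4) = 3*(1/15) - 21*(-1/4) = 1/5 + 21/4 = 109/20 ≈ 5.4500)
(-43*D)*v(0) = (-43*109/20)*(-23/2 + (3/2)*0) = -4687*(-23/2 + 0)/20 = -4687/20*(-23/2) = 107801/40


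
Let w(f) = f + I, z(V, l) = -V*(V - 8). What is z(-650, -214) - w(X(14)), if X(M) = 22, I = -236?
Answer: -427486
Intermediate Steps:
z(V, l) = -V*(-8 + V)
w(f) = -236 + f (w(f) = f - 236 = -236 + f)
z(-650, -214) - w(X(14)) = -650*(8 - 1*(-650)) - (-236 + 22) = -650*(8 + 650) - 1*(-214) = -650*658 + 214 = -427700 + 214 = -427486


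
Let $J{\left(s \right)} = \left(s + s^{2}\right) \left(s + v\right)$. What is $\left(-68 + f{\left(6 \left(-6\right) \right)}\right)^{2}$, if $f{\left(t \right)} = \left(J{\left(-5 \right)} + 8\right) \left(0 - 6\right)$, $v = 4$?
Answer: $16$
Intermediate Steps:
$J{\left(s \right)} = \left(4 + s\right) \left(s + s^{2}\right)$ ($J{\left(s \right)} = \left(s + s^{2}\right) \left(s + 4\right) = \left(s + s^{2}\right) \left(4 + s\right) = \left(4 + s\right) \left(s + s^{2}\right)$)
$f{\left(t \right)} = 72$ ($f{\left(t \right)} = \left(- 5 \left(4 + \left(-5\right)^{2} + 5 \left(-5\right)\right) + 8\right) \left(0 - 6\right) = \left(- 5 \left(4 + 25 - 25\right) + 8\right) \left(-6\right) = \left(\left(-5\right) 4 + 8\right) \left(-6\right) = \left(-20 + 8\right) \left(-6\right) = \left(-12\right) \left(-6\right) = 72$)
$\left(-68 + f{\left(6 \left(-6\right) \right)}\right)^{2} = \left(-68 + 72\right)^{2} = 4^{2} = 16$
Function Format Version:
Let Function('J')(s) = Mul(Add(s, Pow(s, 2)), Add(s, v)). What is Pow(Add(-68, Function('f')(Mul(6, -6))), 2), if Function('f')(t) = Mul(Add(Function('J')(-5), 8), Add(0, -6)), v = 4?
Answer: 16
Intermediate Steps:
Function('J')(s) = Mul(Add(4, s), Add(s, Pow(s, 2))) (Function('J')(s) = Mul(Add(s, Pow(s, 2)), Add(s, 4)) = Mul(Add(s, Pow(s, 2)), Add(4, s)) = Mul(Add(4, s), Add(s, Pow(s, 2))))
Function('f')(t) = 72 (Function('f')(t) = Mul(Add(Mul(-5, Add(4, Pow(-5, 2), Mul(5, -5))), 8), Add(0, -6)) = Mul(Add(Mul(-5, Add(4, 25, -25)), 8), -6) = Mul(Add(Mul(-5, 4), 8), -6) = Mul(Add(-20, 8), -6) = Mul(-12, -6) = 72)
Pow(Add(-68, Function('f')(Mul(6, -6))), 2) = Pow(Add(-68, 72), 2) = Pow(4, 2) = 16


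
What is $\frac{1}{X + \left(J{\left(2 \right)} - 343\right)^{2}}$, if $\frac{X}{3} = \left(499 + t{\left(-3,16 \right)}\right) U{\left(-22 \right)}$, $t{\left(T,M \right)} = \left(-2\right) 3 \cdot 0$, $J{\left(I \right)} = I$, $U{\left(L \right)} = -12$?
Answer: $\frac{1}{98317} \approx 1.0171 \cdot 10^{-5}$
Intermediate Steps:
$t{\left(T,M \right)} = 0$ ($t{\left(T,M \right)} = \left(-6\right) 0 = 0$)
$X = -17964$ ($X = 3 \left(499 + 0\right) \left(-12\right) = 3 \cdot 499 \left(-12\right) = 3 \left(-5988\right) = -17964$)
$\frac{1}{X + \left(J{\left(2 \right)} - 343\right)^{2}} = \frac{1}{-17964 + \left(2 - 343\right)^{2}} = \frac{1}{-17964 + \left(-341\right)^{2}} = \frac{1}{-17964 + 116281} = \frac{1}{98317}$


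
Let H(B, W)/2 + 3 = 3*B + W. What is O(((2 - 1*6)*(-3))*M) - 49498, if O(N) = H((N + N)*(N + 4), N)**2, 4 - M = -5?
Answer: 21130061546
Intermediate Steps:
M = 9 (M = 4 - 1*(-5) = 4 + 5 = 9)
H(B, W) = -6 + 2*W + 6*B (H(B, W) = -6 + 2*(3*B + W) = -6 + 2*(W + 3*B) = -6 + (2*W + 6*B) = -6 + 2*W + 6*B)
O(N) = (-6 + 2*N + 12*N*(4 + N))**2 (O(N) = (-6 + 2*N + 6*((N + N)*(N + 4)))**2 = (-6 + 2*N + 6*((2*N)*(4 + N)))**2 = (-6 + 2*N + 6*(2*N*(4 + N)))**2 = (-6 + 2*N + 12*N*(4 + N))**2)
O(((2 - 1*6)*(-3))*M) - 49498 = 4*(-3 + ((2 - 1*6)*(-3))*9 + 6*(((2 - 1*6)*(-3))*9)*(4 + ((2 - 1*6)*(-3))*9))**2 - 49498 = 4*(-3 + ((2 - 6)*(-3))*9 + 6*(((2 - 6)*(-3))*9)*(4 + ((2 - 6)*(-3))*9))**2 - 49498 = 4*(-3 - 4*(-3)*9 + 6*(-4*(-3)*9)*(4 - 4*(-3)*9))**2 - 49498 = 4*(-3 + 12*9 + 6*(12*9)*(4 + 12*9))**2 - 49498 = 4*(-3 + 108 + 6*108*(4 + 108))**2 - 49498 = 4*(-3 + 108 + 6*108*112)**2 - 49498 = 4*(-3 + 108 + 72576)**2 - 49498 = 4*72681**2 - 49498 = 4*5282527761 - 49498 = 21130111044 - 49498 = 21130061546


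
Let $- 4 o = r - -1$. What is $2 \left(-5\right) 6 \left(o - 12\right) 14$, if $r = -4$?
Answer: $9450$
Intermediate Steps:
$o = \frac{3}{4}$ ($o = - \frac{-4 - -1}{4} = - \frac{-4 + 1}{4} = \left(- \frac{1}{4}\right) \left(-3\right) = \frac{3}{4} \approx 0.75$)
$2 \left(-5\right) 6 \left(o - 12\right) 14 = 2 \left(-5\right) 6 \left(\frac{3}{4} - 12\right) 14 = \left(-10\right) 6 \left(- \frac{45}{4}\right) 14 = \left(-60\right) \left(- \frac{45}{4}\right) 14 = 675 \cdot 14 = 9450$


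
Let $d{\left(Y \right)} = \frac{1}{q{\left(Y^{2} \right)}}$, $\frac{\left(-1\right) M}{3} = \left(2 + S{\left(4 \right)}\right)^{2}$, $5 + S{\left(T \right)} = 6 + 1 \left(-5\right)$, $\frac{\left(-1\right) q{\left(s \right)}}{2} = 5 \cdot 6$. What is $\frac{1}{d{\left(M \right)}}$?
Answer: $-60$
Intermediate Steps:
$q{\left(s \right)} = -60$ ($q{\left(s \right)} = - 2 \cdot 5 \cdot 6 = \left(-2\right) 30 = -60$)
$S{\left(T \right)} = -4$ ($S{\left(T \right)} = -5 + \left(6 + 1 \left(-5\right)\right) = -5 + \left(6 - 5\right) = -5 + 1 = -4$)
$M = -12$ ($M = - 3 \left(2 - 4\right)^{2} = - 3 \left(-2\right)^{2} = \left(-3\right) 4 = -12$)
$d{\left(Y \right)} = - \frac{1}{60}$ ($d{\left(Y \right)} = \frac{1}{-60} = - \frac{1}{60}$)
$\frac{1}{d{\left(M \right)}} = \frac{1}{- \frac{1}{60}} = -60$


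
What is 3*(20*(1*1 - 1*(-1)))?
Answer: 120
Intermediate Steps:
3*(20*(1*1 - 1*(-1))) = 3*(20*(1 + 1)) = 3*(20*2) = 3*40 = 120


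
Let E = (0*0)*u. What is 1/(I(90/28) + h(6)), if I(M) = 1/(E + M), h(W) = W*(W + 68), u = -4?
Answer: 45/19994 ≈ 0.0022507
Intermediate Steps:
E = 0 (E = (0*0)*(-4) = 0*(-4) = 0)
h(W) = W*(68 + W)
I(M) = 1/M (I(M) = 1/(0 + M) = 1/M)
1/(I(90/28) + h(6)) = 1/(1/(90/28) + 6*(68 + 6)) = 1/(1/(90*(1/28)) + 6*74) = 1/(1/(45/14) + 444) = 1/(14/45 + 444) = 1/(19994/45) = 45/19994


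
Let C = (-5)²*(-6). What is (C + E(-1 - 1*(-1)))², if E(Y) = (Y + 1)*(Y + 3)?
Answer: 21609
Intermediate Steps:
E(Y) = (1 + Y)*(3 + Y)
C = -150 (C = 25*(-6) = -150)
(C + E(-1 - 1*(-1)))² = (-150 + (3 + (-1 - 1*(-1))² + 4*(-1 - 1*(-1))))² = (-150 + (3 + (-1 + 1)² + 4*(-1 + 1)))² = (-150 + (3 + 0² + 4*0))² = (-150 + (3 + 0 + 0))² = (-150 + 3)² = (-147)² = 21609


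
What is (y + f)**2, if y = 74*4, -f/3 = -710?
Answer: 5885476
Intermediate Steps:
f = 2130 (f = -3*(-710) = 2130)
y = 296
(y + f)**2 = (296 + 2130)**2 = 2426**2 = 5885476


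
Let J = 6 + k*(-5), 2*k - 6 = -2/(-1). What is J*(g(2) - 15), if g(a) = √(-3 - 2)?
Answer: 210 - 14*I*√5 ≈ 210.0 - 31.305*I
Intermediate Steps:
k = 4 (k = 3 + (-2/(-1))/2 = 3 + (-2*(-1))/2 = 3 + (½)*2 = 3 + 1 = 4)
g(a) = I*√5 (g(a) = √(-5) = I*√5)
J = -14 (J = 6 + 4*(-5) = 6 - 20 = -14)
J*(g(2) - 15) = -14*(I*√5 - 15) = -14*(-15 + I*√5) = 210 - 14*I*√5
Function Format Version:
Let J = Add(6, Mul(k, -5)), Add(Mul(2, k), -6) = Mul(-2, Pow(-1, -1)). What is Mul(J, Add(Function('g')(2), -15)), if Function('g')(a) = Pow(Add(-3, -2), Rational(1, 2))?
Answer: Add(210, Mul(-14, I, Pow(5, Rational(1, 2)))) ≈ Add(210.00, Mul(-31.305, I))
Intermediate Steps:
k = 4 (k = Add(3, Mul(Rational(1, 2), Mul(-2, Pow(-1, -1)))) = Add(3, Mul(Rational(1, 2), Mul(-2, -1))) = Add(3, Mul(Rational(1, 2), 2)) = Add(3, 1) = 4)
Function('g')(a) = Mul(I, Pow(5, Rational(1, 2))) (Function('g')(a) = Pow(-5, Rational(1, 2)) = Mul(I, Pow(5, Rational(1, 2))))
J = -14 (J = Add(6, Mul(4, -5)) = Add(6, -20) = -14)
Mul(J, Add(Function('g')(2), -15)) = Mul(-14, Add(Mul(I, Pow(5, Rational(1, 2))), -15)) = Mul(-14, Add(-15, Mul(I, Pow(5, Rational(1, 2))))) = Add(210, Mul(-14, I, Pow(5, Rational(1, 2))))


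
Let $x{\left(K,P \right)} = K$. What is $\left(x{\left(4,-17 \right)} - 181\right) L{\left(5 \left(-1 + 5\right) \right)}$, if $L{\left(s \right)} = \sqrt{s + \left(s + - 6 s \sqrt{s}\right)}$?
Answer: $- 354 \sqrt{10 - 60 \sqrt{5}} \approx - 3944.6 i$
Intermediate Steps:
$L{\left(s \right)} = \sqrt{- 6 s^{\frac{3}{2}} + 2 s}$ ($L{\left(s \right)} = \sqrt{s - \left(- s + 6 s^{\frac{3}{2}}\right)} = \sqrt{- 6 s^{\frac{3}{2}} + 2 s}$)
$\left(x{\left(4,-17 \right)} - 181\right) L{\left(5 \left(-1 + 5\right) \right)} = \left(4 - 181\right) \sqrt{- 6 \left(5 \left(-1 + 5\right)\right)^{\frac{3}{2}} + 2 \cdot 5 \left(-1 + 5\right)} = - 177 \sqrt{- 6 \left(5 \cdot 4\right)^{\frac{3}{2}} + 2 \cdot 5 \cdot 4} = - 177 \sqrt{- 6 \cdot 20^{\frac{3}{2}} + 2 \cdot 20} = - 177 \sqrt{- 6 \cdot 40 \sqrt{5} + 40} = - 177 \sqrt{- 240 \sqrt{5} + 40} = - 177 \sqrt{40 - 240 \sqrt{5}}$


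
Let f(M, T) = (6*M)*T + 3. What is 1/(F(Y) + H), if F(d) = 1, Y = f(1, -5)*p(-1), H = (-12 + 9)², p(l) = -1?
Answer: ⅒ ≈ 0.10000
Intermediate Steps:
f(M, T) = 3 + 6*M*T (f(M, T) = 6*M*T + 3 = 3 + 6*M*T)
H = 9 (H = (-3)² = 9)
Y = 27 (Y = (3 + 6*1*(-5))*(-1) = (3 - 30)*(-1) = -27*(-1) = 27)
1/(F(Y) + H) = 1/(1 + 9) = 1/10 = ⅒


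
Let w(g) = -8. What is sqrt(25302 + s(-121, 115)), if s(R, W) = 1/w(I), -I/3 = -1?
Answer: sqrt(404830)/4 ≈ 159.07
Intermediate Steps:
I = 3 (I = -3*(-1) = 3)
s(R, W) = -1/8 (s(R, W) = 1/(-8) = -1/8)
sqrt(25302 + s(-121, 115)) = sqrt(25302 - 1/8) = sqrt(202415/8) = sqrt(404830)/4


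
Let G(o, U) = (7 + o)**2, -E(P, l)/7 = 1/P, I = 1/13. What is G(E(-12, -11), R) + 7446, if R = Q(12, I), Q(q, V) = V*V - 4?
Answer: 1080505/144 ≈ 7503.5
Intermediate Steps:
I = 1/13 ≈ 0.076923
Q(q, V) = -4 + V**2 (Q(q, V) = V**2 - 4 = -4 + V**2)
E(P, l) = -7/P
R = -675/169 (R = -4 + (1/13)**2 = -4 + 1/169 = -675/169 ≈ -3.9941)
G(E(-12, -11), R) + 7446 = (7 - 7/(-12))**2 + 7446 = (7 - 7*(-1/12))**2 + 7446 = (7 + 7/12)**2 + 7446 = (91/12)**2 + 7446 = 8281/144 + 7446 = 1080505/144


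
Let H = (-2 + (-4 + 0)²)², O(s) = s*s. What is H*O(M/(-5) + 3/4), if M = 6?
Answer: 3969/100 ≈ 39.690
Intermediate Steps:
O(s) = s²
H = 196 (H = (-2 + (-4)²)² = (-2 + 16)² = 14² = 196)
H*O(M/(-5) + 3/4) = 196*(6/(-5) + 3/4)² = 196*(6*(-⅕) + 3*(¼))² = 196*(-6/5 + ¾)² = 196*(-9/20)² = 196*(81/400) = 3969/100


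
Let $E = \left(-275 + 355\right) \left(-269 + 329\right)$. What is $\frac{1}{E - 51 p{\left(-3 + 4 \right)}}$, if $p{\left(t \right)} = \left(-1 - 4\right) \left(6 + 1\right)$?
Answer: $\frac{1}{6585} \approx 0.00015186$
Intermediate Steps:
$p{\left(t \right)} = -35$ ($p{\left(t \right)} = \left(-5\right) 7 = -35$)
$E = 4800$ ($E = 80 \cdot 60 = 4800$)
$\frac{1}{E - 51 p{\left(-3 + 4 \right)}} = \frac{1}{4800 - -1785} = \frac{1}{4800 + 1785} = \frac{1}{6585}$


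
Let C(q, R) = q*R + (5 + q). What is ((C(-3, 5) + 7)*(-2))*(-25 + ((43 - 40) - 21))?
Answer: -516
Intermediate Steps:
C(q, R) = 5 + q + R*q (C(q, R) = R*q + (5 + q) = 5 + q + R*q)
((C(-3, 5) + 7)*(-2))*(-25 + ((43 - 40) - 21)) = (((5 - 3 + 5*(-3)) + 7)*(-2))*(-25 + ((43 - 40) - 21)) = (((5 - 3 - 15) + 7)*(-2))*(-25 + (3 - 21)) = ((-13 + 7)*(-2))*(-25 - 18) = -6*(-2)*(-43) = 12*(-43) = -516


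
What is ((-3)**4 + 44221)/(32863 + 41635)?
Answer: 22151/37249 ≈ 0.59467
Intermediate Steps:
((-3)**4 + 44221)/(32863 + 41635) = (81 + 44221)/74498 = 44302*(1/74498) = 22151/37249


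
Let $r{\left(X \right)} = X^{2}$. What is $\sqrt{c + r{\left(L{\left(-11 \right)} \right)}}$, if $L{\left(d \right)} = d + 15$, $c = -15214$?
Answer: $i \sqrt{15198} \approx 123.28 i$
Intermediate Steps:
$L{\left(d \right)} = 15 + d$
$\sqrt{c + r{\left(L{\left(-11 \right)} \right)}} = \sqrt{-15214 + \left(15 - 11\right)^{2}} = \sqrt{-15214 + 4^{2}} = \sqrt{-15214 + 16} = \sqrt{-15198} = i \sqrt{15198}$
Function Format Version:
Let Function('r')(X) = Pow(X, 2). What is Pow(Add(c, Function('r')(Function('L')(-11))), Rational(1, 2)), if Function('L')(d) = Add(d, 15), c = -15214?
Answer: Mul(I, Pow(15198, Rational(1, 2))) ≈ Mul(123.28, I)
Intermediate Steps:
Function('L')(d) = Add(15, d)
Pow(Add(c, Function('r')(Function('L')(-11))), Rational(1, 2)) = Pow(Add(-15214, Pow(Add(15, -11), 2)), Rational(1, 2)) = Pow(Add(-15214, Pow(4, 2)), Rational(1, 2)) = Pow(Add(-15214, 16), Rational(1, 2)) = Pow(-15198, Rational(1, 2)) = Mul(I, Pow(15198, Rational(1, 2)))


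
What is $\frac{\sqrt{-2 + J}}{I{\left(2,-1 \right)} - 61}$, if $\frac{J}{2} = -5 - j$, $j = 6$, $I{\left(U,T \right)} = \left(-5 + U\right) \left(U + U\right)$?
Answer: $- \frac{2 i \sqrt{6}}{73} \approx - 0.067109 i$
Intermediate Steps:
$I{\left(U,T \right)} = 2 U \left(-5 + U\right)$ ($I{\left(U,T \right)} = \left(-5 + U\right) 2 U = 2 U \left(-5 + U\right)$)
$J = -22$ ($J = 2 \left(-5 - 6\right) = 2 \left(-11\right) = -22$)
$\frac{\sqrt{-2 + J}}{I{\left(2,-1 \right)} - 61} = \frac{\sqrt{-2 - 22}}{2 \cdot 2 \left(-5 + 2\right) - 61} = \frac{\sqrt{-24}}{2 \cdot 2 \left(-3\right) - 61} = \frac{2 i \sqrt{6}}{-12 - 61} = \frac{2 i \sqrt{6}}{-73} = - \frac{2 i \sqrt{6}}{73}$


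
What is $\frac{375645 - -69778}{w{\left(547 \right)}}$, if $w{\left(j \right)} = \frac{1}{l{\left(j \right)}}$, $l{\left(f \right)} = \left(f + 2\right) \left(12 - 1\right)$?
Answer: $2689909497$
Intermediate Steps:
$l{\left(f \right)} = 22 + 11 f$ ($l{\left(f \right)} = \left(2 + f\right) 11 = 22 + 11 f$)
$w{\left(j \right)} = \frac{1}{22 + 11 j}$
$\frac{375645 - -69778}{w{\left(547 \right)}} = \frac{375645 - -69778}{\frac{1}{11} \frac{1}{2 + 547}} = \frac{375645 + 69778}{\frac{1}{11} \cdot \frac{1}{549}} = \frac{445423}{\frac{1}{11} \cdot \frac{1}{549}} = 445423 \frac{1}{\frac{1}{6039}} = 445423 \cdot 6039 = 2689909497$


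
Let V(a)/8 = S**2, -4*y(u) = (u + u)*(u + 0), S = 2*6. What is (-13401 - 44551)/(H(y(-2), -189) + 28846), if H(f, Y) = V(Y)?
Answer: -28976/14999 ≈ -1.9319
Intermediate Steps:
S = 12
y(u) = -u**2/2 (y(u) = -(u + u)*(u + 0)/4 = -2*u*u/4 = -u**2/2)
V(a) = 1152 (V(a) = 8*12**2 = 8*144 = 1152)
H(f, Y) = 1152
(-13401 - 44551)/(H(y(-2), -189) + 28846) = (-13401 - 44551)/(1152 + 28846) = -57952/29998 = -57952*1/29998 = -28976/14999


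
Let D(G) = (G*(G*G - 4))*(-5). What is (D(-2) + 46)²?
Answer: 2116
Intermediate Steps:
D(G) = -5*G*(-4 + G²) (D(G) = (G*(G² - 4))*(-5) = (G*(-4 + G²))*(-5) = -5*G*(-4 + G²))
(D(-2) + 46)² = (5*(-2)*(4 - 1*(-2)²) + 46)² = (5*(-2)*(4 - 1*4) + 46)² = (5*(-2)*(4 - 4) + 46)² = (5*(-2)*0 + 46)² = (0 + 46)² = 46² = 2116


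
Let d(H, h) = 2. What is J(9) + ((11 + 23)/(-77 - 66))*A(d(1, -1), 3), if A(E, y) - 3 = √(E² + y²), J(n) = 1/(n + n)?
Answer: -1693/2574 - 34*√13/143 ≈ -1.5150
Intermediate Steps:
J(n) = 1/(2*n)
A(E, y) = 3 + √(E² + y²)
J(9) + ((11 + 23)/(-77 - 66))*A(d(1, -1), 3) = (½)/9 + ((11 + 23)/(-77 - 66))*(3 + √(2² + 3²)) = (½)*(⅑) + (34/(-143))*(3 + √(4 + 9)) = 1/18 + (34*(-1/143))*(3 + √13) = 1/18 - 34*(3 + √13)/143 = 1/18 + (-102/143 - 34*√13/143) = -1693/2574 - 34*√13/143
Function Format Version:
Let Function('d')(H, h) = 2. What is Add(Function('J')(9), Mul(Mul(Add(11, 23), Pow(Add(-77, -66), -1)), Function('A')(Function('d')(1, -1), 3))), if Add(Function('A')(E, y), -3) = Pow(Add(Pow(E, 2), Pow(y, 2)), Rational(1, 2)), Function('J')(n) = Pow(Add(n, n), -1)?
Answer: Add(Rational(-1693, 2574), Mul(Rational(-34, 143), Pow(13, Rational(1, 2)))) ≈ -1.5150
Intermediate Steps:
Function('J')(n) = Mul(Rational(1, 2), Pow(n, -1)) (Function('J')(n) = Pow(Mul(2, n), -1) = Mul(Rational(1, 2), Pow(n, -1)))
Function('A')(E, y) = Add(3, Pow(Add(Pow(E, 2), Pow(y, 2)), Rational(1, 2)))
Add(Function('J')(9), Mul(Mul(Add(11, 23), Pow(Add(-77, -66), -1)), Function('A')(Function('d')(1, -1), 3))) = Add(Mul(Rational(1, 2), Pow(9, -1)), Mul(Mul(Add(11, 23), Pow(Add(-77, -66), -1)), Add(3, Pow(Add(Pow(2, 2), Pow(3, 2)), Rational(1, 2))))) = Add(Mul(Rational(1, 2), Rational(1, 9)), Mul(Mul(34, Pow(-143, -1)), Add(3, Pow(Add(4, 9), Rational(1, 2))))) = Add(Rational(1, 18), Mul(Mul(34, Rational(-1, 143)), Add(3, Pow(13, Rational(1, 2))))) = Add(Rational(1, 18), Mul(Rational(-34, 143), Add(3, Pow(13, Rational(1, 2))))) = Add(Rational(1, 18), Add(Rational(-102, 143), Mul(Rational(-34, 143), Pow(13, Rational(1, 2))))) = Add(Rational(-1693, 2574), Mul(Rational(-34, 143), Pow(13, Rational(1, 2))))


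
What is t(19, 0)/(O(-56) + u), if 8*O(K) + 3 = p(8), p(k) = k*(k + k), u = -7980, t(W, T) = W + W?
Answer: -304/63715 ≈ -0.0047712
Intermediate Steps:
t(W, T) = 2*W
p(k) = 2*k**2 (p(k) = k*(2*k) = 2*k**2)
O(K) = 125/8 (O(K) = -3/8 + (2*8**2)/8 = -3/8 + (2*64)/8 = -3/8 + (1/8)*128 = -3/8 + 16 = 125/8)
t(19, 0)/(O(-56) + u) = (2*19)/(125/8 - 7980) = 38/(-63715/8) = -8/63715*38 = -304/63715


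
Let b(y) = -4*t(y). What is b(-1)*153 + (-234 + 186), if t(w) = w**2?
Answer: -660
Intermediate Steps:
b(y) = -4*y**2
b(-1)*153 + (-234 + 186) = -4*(-1)**2*153 + (-234 + 186) = -4*1*153 - 48 = -4*153 - 48 = -612 - 48 = -660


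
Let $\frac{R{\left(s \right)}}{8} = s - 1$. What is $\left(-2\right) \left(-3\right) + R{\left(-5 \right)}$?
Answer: $-42$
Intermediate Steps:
$R{\left(s \right)} = -8 + 8 s$ ($R{\left(s \right)} = 8 \left(s - 1\right) = 8 \left(-1 + s\right) = -8 + 8 s$)
$\left(-2\right) \left(-3\right) + R{\left(-5 \right)} = \left(-2\right) \left(-3\right) + \left(-8 + 8 \left(-5\right)\right) = 6 - 48 = -42$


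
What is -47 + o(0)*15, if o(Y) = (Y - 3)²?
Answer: 88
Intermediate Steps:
o(Y) = (-3 + Y)²
-47 + o(0)*15 = -47 + (-3 + 0)²*15 = -47 + (-3)²*15 = -47 + 9*15 = -47 + 135 = 88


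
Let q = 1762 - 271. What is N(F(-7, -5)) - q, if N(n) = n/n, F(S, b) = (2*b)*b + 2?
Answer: -1490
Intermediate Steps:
q = 1491
F(S, b) = 2 + 2*b² (F(S, b) = 2*b² + 2 = 2 + 2*b²)
N(n) = 1
N(F(-7, -5)) - q = 1 - 1*1491 = 1 - 1491 = -1490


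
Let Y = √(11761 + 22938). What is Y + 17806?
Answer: 17806 + √34699 ≈ 17992.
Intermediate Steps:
Y = √34699 ≈ 186.28
Y + 17806 = √34699 + 17806 = 17806 + √34699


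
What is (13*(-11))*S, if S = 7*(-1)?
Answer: 1001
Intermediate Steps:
S = -7
(13*(-11))*S = (13*(-11))*(-7) = -143*(-7) = 1001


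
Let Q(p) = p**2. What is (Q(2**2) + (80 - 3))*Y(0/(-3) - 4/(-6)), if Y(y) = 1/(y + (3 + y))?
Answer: 279/13 ≈ 21.462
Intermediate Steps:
Y(y) = 1/(3 + 2*y)
(Q(2**2) + (80 - 3))*Y(0/(-3) - 4/(-6)) = ((2**2)**2 + (80 - 3))/(3 + 2*(0/(-3) - 4/(-6))) = (4**2 + 77)/(3 + 2*(0*(-1/3) - 4*(-1/6))) = (16 + 77)/(3 + 2*(0 + 2/3)) = 93/(3 + 2*(2/3)) = 93/(3 + 4/3) = 93/(13/3) = 93*(3/13) = 279/13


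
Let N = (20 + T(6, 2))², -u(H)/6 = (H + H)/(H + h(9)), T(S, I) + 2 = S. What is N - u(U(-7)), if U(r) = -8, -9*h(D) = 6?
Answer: 7632/13 ≈ 587.08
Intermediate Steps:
h(D) = -⅔ (h(D) = -⅑*6 = -⅔)
T(S, I) = -2 + S
u(H) = -12*H/(-⅔ + H) (u(H) = -6*(H + H)/(H - ⅔) = -6*2*H/(-⅔ + H) = -12*H/(-⅔ + H))
N = 576 (N = (20 + (-2 + 6))² = (20 + 4)² = 24² = 576)
N - u(U(-7)) = 576 - (-36)*(-8)/(-2 + 3*(-8)) = 576 - (-36)*(-8)/(-2 - 24) = 576 - (-36)*(-8)/(-26) = 576 - (-36)*(-8)*(-1)/26 = 576 - 1*(-144/13) = 576 + 144/13 = 7632/13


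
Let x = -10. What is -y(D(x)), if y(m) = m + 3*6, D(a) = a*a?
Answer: -118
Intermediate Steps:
D(a) = a**2
y(m) = 18 + m (y(m) = m + 18 = 18 + m)
-y(D(x)) = -(18 + (-10)**2) = -(18 + 100) = -1*118 = -118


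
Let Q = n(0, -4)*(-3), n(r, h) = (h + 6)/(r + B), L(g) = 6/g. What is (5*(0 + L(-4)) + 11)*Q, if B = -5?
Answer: 21/5 ≈ 4.2000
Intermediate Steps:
n(r, h) = (6 + h)/(-5 + r) (n(r, h) = (h + 6)/(r - 5) = (6 + h)/(-5 + r))
Q = 6/5 (Q = ((6 - 4)/(-5 + 0))*(-3) = (2/(-5))*(-3) = -1/5*2*(-3) = -2/5*(-3) = 6/5 ≈ 1.2000)
(5*(0 + L(-4)) + 11)*Q = (5*(0 + 6/(-4)) + 11)*(6/5) = (5*(0 + 6*(-1/4)) + 11)*(6/5) = (5*(0 - 3/2) + 11)*(6/5) = (5*(-3/2) + 11)*(6/5) = (-15/2 + 11)*(6/5) = (7/2)*(6/5) = 21/5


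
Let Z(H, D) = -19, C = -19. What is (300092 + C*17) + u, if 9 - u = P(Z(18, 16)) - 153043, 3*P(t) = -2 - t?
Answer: 1358446/3 ≈ 4.5282e+5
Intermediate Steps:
P(t) = -2/3 - t/3 (P(t) = (-2 - t)/3 = -2/3 - t/3)
u = 459139/3 (u = 9 - ((-2/3 - 1/3*(-19)) - 153043) = 9 - ((-2/3 + 19/3) - 153043) = 9 - (17/3 - 153043) = 9 - 1*(-459112/3) = 9 + 459112/3 = 459139/3 ≈ 1.5305e+5)
(300092 + C*17) + u = (300092 - 19*17) + 459139/3 = (300092 - 323) + 459139/3 = 299769 + 459139/3 = 1358446/3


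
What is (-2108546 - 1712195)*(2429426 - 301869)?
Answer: -8128844259737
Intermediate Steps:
(-2108546 - 1712195)*(2429426 - 301869) = -3820741*2127557 = -8128844259737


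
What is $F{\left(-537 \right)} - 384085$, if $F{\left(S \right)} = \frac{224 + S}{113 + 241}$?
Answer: $- \frac{135966403}{354} \approx -3.8409 \cdot 10^{5}$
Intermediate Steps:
$F{\left(S \right)} = \frac{112}{177} + \frac{S}{354}$ ($F{\left(S \right)} = \frac{224 + S}{354} = \left(224 + S\right) \frac{1}{354} = \frac{112}{177} + \frac{S}{354}$)
$F{\left(-537 \right)} - 384085 = \left(\frac{112}{177} + \frac{1}{354} \left(-537\right)\right) - 384085 = \left(\frac{112}{177} - \frac{179}{118}\right) - 384085 = - \frac{313}{354} - 384085 = - \frac{135966403}{354}$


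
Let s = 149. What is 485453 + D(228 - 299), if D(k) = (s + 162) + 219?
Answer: 485983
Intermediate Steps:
D(k) = 530 (D(k) = (149 + 162) + 219 = 311 + 219 = 530)
485453 + D(228 - 299) = 485453 + 530 = 485983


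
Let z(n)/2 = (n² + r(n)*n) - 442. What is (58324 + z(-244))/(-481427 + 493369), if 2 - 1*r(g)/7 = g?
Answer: -47416/853 ≈ -55.587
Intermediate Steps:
r(g) = 14 - 7*g
z(n) = -884 + 2*n² + 2*n*(14 - 7*n) (z(n) = 2*((n² + (14 - 7*n)*n) - 442) = 2*((n² + n*(14 - 7*n)) - 442) = 2*(-442 + n² + n*(14 - 7*n)) = -884 + 2*n² + 2*n*(14 - 7*n))
(58324 + z(-244))/(-481427 + 493369) = (58324 + (-884 - 12*(-244)² + 28*(-244)))/(-481427 + 493369) = (58324 + (-884 - 12*59536 - 6832))/11942 = (58324 + (-884 - 714432 - 6832))*(1/11942) = (58324 - 722148)*(1/11942) = -663824*1/11942 = -47416/853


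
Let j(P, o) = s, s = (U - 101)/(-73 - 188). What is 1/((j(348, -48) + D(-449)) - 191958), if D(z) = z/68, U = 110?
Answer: -1972/378554265 ≈ -5.2093e-6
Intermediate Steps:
D(z) = z/68 (D(z) = z*(1/68) = z/68)
s = -1/29 (s = (110 - 101)/(-73 - 188) = 9/(-261) = 9*(-1/261) = -1/29 ≈ -0.034483)
j(P, o) = -1/29
1/((j(348, -48) + D(-449)) - 191958) = 1/((-1/29 + (1/68)*(-449)) - 191958) = 1/((-1/29 - 449/68) - 191958) = 1/(-13089/1972 - 191958) = 1/(-378554265/1972) = -1972/378554265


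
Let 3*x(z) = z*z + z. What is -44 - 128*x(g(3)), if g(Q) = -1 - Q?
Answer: -556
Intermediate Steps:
x(z) = z/3 + z²/3 (x(z) = (z*z + z)/3 = (z² + z)/3 = (z + z²)/3 = z/3 + z²/3)
-44 - 128*x(g(3)) = -44 - 128*(-1 - 1*3)*(1 + (-1 - 1*3))/3 = -44 - 128*(-1 - 3)*(1 + (-1 - 3))/3 = -44 - 128*(-4)*(1 - 4)/3 = -44 - 128*(-4)*(-3)/3 = -44 - 128*4 = -44 - 512 = -556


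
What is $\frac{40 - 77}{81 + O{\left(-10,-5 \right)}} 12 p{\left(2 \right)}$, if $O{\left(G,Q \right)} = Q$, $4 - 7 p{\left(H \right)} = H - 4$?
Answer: $- \frac{666}{133} \approx -5.0075$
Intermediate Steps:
$p{\left(H \right)} = \frac{8}{7} - \frac{H}{7}$ ($p{\left(H \right)} = \frac{4}{7} - \frac{H - 4}{7} = \frac{4}{7} - \frac{-4 + H}{7} = \frac{4}{7} - \left(- \frac{4}{7} + \frac{H}{7}\right) = \frac{8}{7} - \frac{H}{7}$)
$\frac{40 - 77}{81 + O{\left(-10,-5 \right)}} 12 p{\left(2 \right)} = \frac{40 - 77}{81 - 5} \cdot 12 \left(\frac{8}{7} - \frac{2}{7}\right) = \frac{1}{76} \left(-37\right) 12 \left(\frac{8}{7} - \frac{2}{7}\right) = \frac{1}{76} \left(-37\right) 12 \cdot \frac{6}{7} = \left(- \frac{37}{76}\right) \frac{72}{7} = - \frac{666}{133}$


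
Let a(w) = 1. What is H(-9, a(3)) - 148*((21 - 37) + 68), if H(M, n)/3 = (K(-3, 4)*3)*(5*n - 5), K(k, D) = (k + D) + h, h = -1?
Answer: -7696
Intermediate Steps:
K(k, D) = -1 + D + k (K(k, D) = (k + D) - 1 = (D + k) - 1 = -1 + D + k)
H(M, n) = 0 (H(M, n) = 3*(((-1 + 4 - 3)*3)*(5*n - 5)) = 3*((0*3)*(-5 + 5*n)) = 3*(0*(-5 + 5*n)) = 3*0 = 0)
H(-9, a(3)) - 148*((21 - 37) + 68) = 0 - 148*((21 - 37) + 68) = 0 - 148*(-16 + 68) = 0 - 148*52 = 0 - 7696 = -7696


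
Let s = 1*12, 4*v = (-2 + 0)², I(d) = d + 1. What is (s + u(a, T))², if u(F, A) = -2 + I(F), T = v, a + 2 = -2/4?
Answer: 289/4 ≈ 72.250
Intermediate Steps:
a = -5/2 (a = -2 - 2/4 = -2 - 2*¼ = -2 - ½ = -5/2 ≈ -2.5000)
I(d) = 1 + d
v = 1 (v = (-2 + 0)²/4 = (¼)*(-2)² = (¼)*4 = 1)
T = 1
u(F, A) = -1 + F (u(F, A) = -2 + (1 + F) = -1 + F)
s = 12
(s + u(a, T))² = (12 + (-1 - 5/2))² = (12 - 7/2)² = (17/2)² = 289/4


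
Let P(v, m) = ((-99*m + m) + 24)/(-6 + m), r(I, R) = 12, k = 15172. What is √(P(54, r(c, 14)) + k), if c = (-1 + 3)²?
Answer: 2*√3745 ≈ 122.39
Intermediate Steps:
c = 4 (c = 2² = 4)
P(v, m) = (24 - 98*m)/(-6 + m) (P(v, m) = (-98*m + 24)/(-6 + m) = (24 - 98*m)/(-6 + m))
√(P(54, r(c, 14)) + k) = √(2*(12 - 49*12)/(-6 + 12) + 15172) = √(2*(12 - 588)/6 + 15172) = √(2*(⅙)*(-576) + 15172) = √(-192 + 15172) = √14980 = 2*√3745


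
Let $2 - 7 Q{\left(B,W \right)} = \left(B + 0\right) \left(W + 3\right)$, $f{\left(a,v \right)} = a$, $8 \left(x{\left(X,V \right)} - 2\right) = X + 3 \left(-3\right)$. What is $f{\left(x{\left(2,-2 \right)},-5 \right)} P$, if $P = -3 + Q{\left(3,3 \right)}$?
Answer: $- \frac{333}{56} \approx -5.9464$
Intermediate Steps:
$x{\left(X,V \right)} = \frac{7}{8} + \frac{X}{8}$ ($x{\left(X,V \right)} = 2 + \frac{X + 3 \left(-3\right)}{8} = 2 + \frac{X - 9}{8} = 2 + \frac{-9 + X}{8} = 2 + \left(- \frac{9}{8} + \frac{X}{8}\right) = \frac{7}{8} + \frac{X}{8}$)
$Q{\left(B,W \right)} = \frac{2}{7} - \frac{B \left(3 + W\right)}{7}$ ($Q{\left(B,W \right)} = \frac{2}{7} - \frac{\left(B + 0\right) \left(W + 3\right)}{7} = \frac{2}{7} - \frac{B \left(3 + W\right)}{7}$)
$P = - \frac{37}{7}$ ($P = -3 - \left(1 + \frac{9}{7}\right) = -3 - \frac{16}{7} = - \frac{37}{7} \approx -5.2857$)
$f{\left(x{\left(2,-2 \right)},-5 \right)} P = \left(\frac{7}{8} + \frac{1}{8} \cdot 2\right) \left(- \frac{37}{7}\right) = \left(\frac{7}{8} + \frac{1}{4}\right) \left(- \frac{37}{7}\right) = \frac{9}{8} \left(- \frac{37}{7}\right) = - \frac{333}{56}$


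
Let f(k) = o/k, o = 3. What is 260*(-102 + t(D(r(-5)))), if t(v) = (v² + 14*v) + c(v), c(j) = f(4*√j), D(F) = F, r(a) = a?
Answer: -38220 - 39*I*√5 ≈ -38220.0 - 87.207*I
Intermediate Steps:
f(k) = 3/k
c(j) = 3/(4*√j) (c(j) = 3/((4*√j)) = 3*(1/(4*√j)) = 3/(4*√j))
t(v) = v² + 14*v + 3/(4*√v) (t(v) = (v² + 14*v) + 3/(4*√v) = v² + 14*v + 3/(4*√v))
260*(-102 + t(D(r(-5)))) = 260*(-102 + ((-5)² + 14*(-5) + 3/(4*√(-5)))) = 260*(-102 + (25 - 70 + 3*(-I*√5/5)/4)) = 260*(-102 + (25 - 70 - 3*I*√5/20)) = 260*(-102 + (-45 - 3*I*√5/20)) = 260*(-147 - 3*I*√5/20) = -38220 - 39*I*√5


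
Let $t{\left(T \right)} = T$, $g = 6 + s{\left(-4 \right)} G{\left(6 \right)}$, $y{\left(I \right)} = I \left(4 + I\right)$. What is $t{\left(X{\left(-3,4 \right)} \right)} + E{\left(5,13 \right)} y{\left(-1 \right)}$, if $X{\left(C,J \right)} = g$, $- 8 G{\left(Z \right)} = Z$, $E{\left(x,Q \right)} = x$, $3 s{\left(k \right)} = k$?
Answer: $-8$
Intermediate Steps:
$s{\left(k \right)} = \frac{k}{3}$
$G{\left(Z \right)} = - \frac{Z}{8}$
$g = 7$ ($g = 6 + \frac{1}{3} \left(-4\right) \left(\left(- \frac{1}{8}\right) 6\right) = 6 - -1 = 6 + 1 = 7$)
$X{\left(C,J \right)} = 7$
$t{\left(X{\left(-3,4 \right)} \right)} + E{\left(5,13 \right)} y{\left(-1 \right)} = 7 + 5 \left(- (4 - 1)\right) = 7 + 5 \left(\left(-1\right) 3\right) = 7 + 5 \left(-3\right) = 7 - 15 = -8$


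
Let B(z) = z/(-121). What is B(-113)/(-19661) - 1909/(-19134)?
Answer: 4539312587/45519422454 ≈ 0.099723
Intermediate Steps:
B(z) = -z/121 (B(z) = z*(-1/121) = -z/121)
B(-113)/(-19661) - 1909/(-19134) = -1/121*(-113)/(-19661) - 1909/(-19134) = (113/121)*(-1/19661) - 1909*(-1/19134) = -113/2378981 + 1909/19134 = 4539312587/45519422454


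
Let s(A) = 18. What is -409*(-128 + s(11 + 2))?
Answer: 44990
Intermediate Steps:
-409*(-128 + s(11 + 2)) = -409*(-128 + 18) = -409*(-110) = 44990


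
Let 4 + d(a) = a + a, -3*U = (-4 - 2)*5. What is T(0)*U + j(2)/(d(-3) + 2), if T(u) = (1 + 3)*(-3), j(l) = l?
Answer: -481/4 ≈ -120.25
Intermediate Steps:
U = 10 (U = -(-4 - 2)*5/3 = -(-2)*5 = -1/3*(-30) = 10)
d(a) = -4 + 2*a (d(a) = -4 + (a + a) = -4 + 2*a)
T(u) = -12 (T(u) = 4*(-3) = -12)
T(0)*U + j(2)/(d(-3) + 2) = -12*10 + 2/((-4 + 2*(-3)) + 2) = -120 + 2/((-4 - 6) + 2) = -120 + 2/(-10 + 2) = -120 + 2/(-8) = -120 + 2*(-1/8) = -120 - 1/4 = -481/4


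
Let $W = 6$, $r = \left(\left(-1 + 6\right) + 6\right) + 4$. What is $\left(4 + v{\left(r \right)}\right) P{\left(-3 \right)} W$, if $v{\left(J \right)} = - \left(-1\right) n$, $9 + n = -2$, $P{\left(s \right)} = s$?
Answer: $126$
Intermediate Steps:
$r = 15$ ($r = \left(5 + 6\right) + 4 = 11 + 4 = 15$)
$n = -11$ ($n = -9 - 2 = -11$)
$v{\left(J \right)} = -11$ ($v{\left(J \right)} = - \left(-1\right) \left(-11\right) = \left(-1\right) 11 = -11$)
$\left(4 + v{\left(r \right)}\right) P{\left(-3 \right)} W = \left(4 - 11\right) \left(-3\right) 6 = \left(-7\right) \left(-3\right) 6 = 21 \cdot 6 = 126$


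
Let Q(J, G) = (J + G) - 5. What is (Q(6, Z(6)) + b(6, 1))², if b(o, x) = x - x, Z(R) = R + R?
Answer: 169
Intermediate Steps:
Z(R) = 2*R
Q(J, G) = -5 + G + J (Q(J, G) = (G + J) - 5 = -5 + G + J)
b(o, x) = 0
(Q(6, Z(6)) + b(6, 1))² = ((-5 + 2*6 + 6) + 0)² = ((-5 + 12 + 6) + 0)² = (13 + 0)² = 13² = 169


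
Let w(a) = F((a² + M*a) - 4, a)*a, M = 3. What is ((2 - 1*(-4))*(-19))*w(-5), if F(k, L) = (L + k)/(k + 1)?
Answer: 570/7 ≈ 81.429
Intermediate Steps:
F(k, L) = (L + k)/(1 + k)
w(a) = a*(-4 + a² + 4*a)/(-3 + a² + 3*a) (w(a) = ((a + ((a² + 3*a) - 4))/(1 + ((a² + 3*a) - 4)))*a = ((a + (-4 + a² + 3*a))/(1 + (-4 + a² + 3*a)))*a = ((-4 + a² + 4*a)/(-3 + a² + 3*a))*a = a*(-4 + a² + 4*a)/(-3 + a² + 3*a))
((2 - 1*(-4))*(-19))*w(-5) = ((2 - 1*(-4))*(-19))*(-5*(-4 + (-5)² + 4*(-5))/(-3 + (-5)² + 3*(-5))) = ((2 + 4)*(-19))*(-5*(-4 + 25 - 20)/(-3 + 25 - 15)) = (6*(-19))*(-5*1/7) = -(-570)/7 = -114*(-5/7) = 570/7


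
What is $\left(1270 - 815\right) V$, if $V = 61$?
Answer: $27755$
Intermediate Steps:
$\left(1270 - 815\right) V = \left(1270 - 815\right) 61 = 455 \cdot 61 = 27755$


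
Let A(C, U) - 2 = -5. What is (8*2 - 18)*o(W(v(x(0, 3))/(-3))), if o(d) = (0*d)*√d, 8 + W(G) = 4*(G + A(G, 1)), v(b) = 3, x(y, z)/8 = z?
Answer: 0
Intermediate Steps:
x(y, z) = 8*z
A(C, U) = -3 (A(C, U) = 2 - 5 = -3)
W(G) = -20 + 4*G (W(G) = -8 + 4*(G - 3) = -8 + 4*(-3 + G) = -8 + (-12 + 4*G) = -20 + 4*G)
o(d) = 0 (o(d) = 0*√d = 0)
(8*2 - 18)*o(W(v(x(0, 3))/(-3))) = (8*2 - 18)*0 = (16 - 18)*0 = -2*0 = 0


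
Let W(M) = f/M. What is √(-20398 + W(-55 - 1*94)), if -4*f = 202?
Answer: I*√1811393894/298 ≈ 142.82*I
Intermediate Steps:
f = -101/2 (f = -¼*202 = -101/2 ≈ -50.500)
W(M) = -101/(2*M)
√(-20398 + W(-55 - 1*94)) = √(-20398 - 101/(2*(-55 - 1*94))) = √(-20398 - 101/(2*(-55 - 94))) = √(-20398 - 101/2/(-149)) = √(-20398 - 101/2*(-1/149)) = √(-20398 + 101/298) = √(-6078503/298) = I*√1811393894/298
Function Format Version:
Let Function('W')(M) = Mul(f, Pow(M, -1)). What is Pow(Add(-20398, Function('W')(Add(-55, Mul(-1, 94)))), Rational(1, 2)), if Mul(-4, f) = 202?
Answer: Mul(Rational(1, 298), I, Pow(1811393894, Rational(1, 2))) ≈ Mul(142.82, I)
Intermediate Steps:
f = Rational(-101, 2) (f = Mul(Rational(-1, 4), 202) = Rational(-101, 2) ≈ -50.500)
Function('W')(M) = Mul(Rational(-101, 2), Pow(M, -1))
Pow(Add(-20398, Function('W')(Add(-55, Mul(-1, 94)))), Rational(1, 2)) = Pow(Add(-20398, Mul(Rational(-101, 2), Pow(Add(-55, Mul(-1, 94)), -1))), Rational(1, 2)) = Pow(Add(-20398, Mul(Rational(-101, 2), Pow(Add(-55, -94), -1))), Rational(1, 2)) = Pow(Add(-20398, Mul(Rational(-101, 2), Pow(-149, -1))), Rational(1, 2)) = Pow(Add(-20398, Mul(Rational(-101, 2), Rational(-1, 149))), Rational(1, 2)) = Pow(Add(-20398, Rational(101, 298)), Rational(1, 2)) = Pow(Rational(-6078503, 298), Rational(1, 2)) = Mul(Rational(1, 298), I, Pow(1811393894, Rational(1, 2)))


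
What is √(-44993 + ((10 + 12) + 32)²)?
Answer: I*√42077 ≈ 205.13*I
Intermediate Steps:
√(-44993 + ((10 + 12) + 32)²) = √(-44993 + (22 + 32)²) = √(-44993 + 54²) = √(-44993 + 2916) = √(-42077) = I*√42077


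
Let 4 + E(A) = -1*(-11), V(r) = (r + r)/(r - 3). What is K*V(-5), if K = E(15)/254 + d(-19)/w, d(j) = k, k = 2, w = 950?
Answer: 3579/96520 ≈ 0.037080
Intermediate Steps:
d(j) = 2
V(r) = 2*r/(-3 + r) (V(r) = (2*r)/(-3 + r) = 2*r/(-3 + r))
E(A) = 7 (E(A) = -4 - 1*(-11) = -4 + 11 = 7)
K = 3579/120650 (K = 7/254 + 2/950 = 7*(1/254) + 2*(1/950) = 7/254 + 1/475 = 3579/120650 ≈ 0.029664)
K*V(-5) = 3579*(2*(-5)/(-3 - 5))/120650 = 3579*(2*(-5)/(-8))/120650 = 3579*(2*(-5)*(-⅛))/120650 = (3579/120650)*(5/4) = 3579/96520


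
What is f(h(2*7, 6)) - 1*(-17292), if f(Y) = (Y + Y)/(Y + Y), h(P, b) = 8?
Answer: 17293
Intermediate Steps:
f(Y) = 1 (f(Y) = (2*Y)/((2*Y)) = (2*Y)*(1/(2*Y)) = 1)
f(h(2*7, 6)) - 1*(-17292) = 1 - 1*(-17292) = 1 + 17292 = 17293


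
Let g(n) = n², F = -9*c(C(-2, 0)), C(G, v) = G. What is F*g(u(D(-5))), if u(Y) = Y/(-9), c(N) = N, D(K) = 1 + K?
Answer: 32/9 ≈ 3.5556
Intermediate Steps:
u(Y) = -Y/9 (u(Y) = Y*(-⅑) = -Y/9)
F = 18 (F = -9*(-2) = 18)
F*g(u(D(-5))) = 18*(-(1 - 5)/9)² = 18*(-⅑*(-4))² = 18*(4/9)² = 18*(16/81) = 32/9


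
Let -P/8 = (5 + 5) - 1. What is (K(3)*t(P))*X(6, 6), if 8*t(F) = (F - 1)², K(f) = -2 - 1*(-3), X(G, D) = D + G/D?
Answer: 37303/8 ≈ 4662.9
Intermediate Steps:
K(f) = 1 (K(f) = -2 + 3 = 1)
P = -72 (P = -8*((5 + 5) - 1) = -8*(10 - 1) = -8*9 = -72)
t(F) = (-1 + F)²/8 (t(F) = (F - 1)²/8 = (-1 + F)²/8)
(K(3)*t(P))*X(6, 6) = (1*((-1 - 72)²/8))*(6 + 6/6) = (1*((⅛)*(-73)²))*(6 + 6*(⅙)) = (1*((⅛)*5329))*(6 + 1) = (1*(5329/8))*7 = (5329/8)*7 = 37303/8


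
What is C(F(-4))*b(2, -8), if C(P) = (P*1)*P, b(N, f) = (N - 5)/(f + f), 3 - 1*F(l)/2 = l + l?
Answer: 363/4 ≈ 90.750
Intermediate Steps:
F(l) = 6 - 4*l (F(l) = 6 - 2*(l + l) = 6 - 4*l)
b(N, f) = (-5 + N)/(2*f) (b(N, f) = (-5 + N)/((2*f)) = (-5 + N)*(1/(2*f)) = (-5 + N)/(2*f))
C(P) = P² (C(P) = P*P = P²)
C(F(-4))*b(2, -8) = (6 - 4*(-4))²*((½)*(-5 + 2)/(-8)) = (6 + 16)²*((½)*(-⅛)*(-3)) = 22²*(3/16) = 484*(3/16) = 363/4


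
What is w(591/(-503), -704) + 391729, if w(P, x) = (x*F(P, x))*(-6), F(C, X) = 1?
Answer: 395953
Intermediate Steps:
w(P, x) = -6*x (w(P, x) = (x*1)*(-6) = x*(-6) = -6*x)
w(591/(-503), -704) + 391729 = -6*(-704) + 391729 = 4224 + 391729 = 395953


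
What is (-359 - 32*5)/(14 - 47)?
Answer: 173/11 ≈ 15.727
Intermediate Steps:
(-359 - 32*5)/(14 - 47) = (-359 - 160)/(-33) = -519*(-1/33) = 173/11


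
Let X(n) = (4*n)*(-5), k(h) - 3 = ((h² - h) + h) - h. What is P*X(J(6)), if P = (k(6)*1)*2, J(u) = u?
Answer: -7920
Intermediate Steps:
k(h) = 3 + h² - h (k(h) = 3 + (((h² - h) + h) - h) = 3 + (h² - h) = 3 + h² - h)
X(n) = -20*n
P = 66 (P = ((3 + 6² - 1*6)*1)*2 = ((3 + 36 - 6)*1)*2 = (33*1)*2 = 33*2 = 66)
P*X(J(6)) = 66*(-20*6) = 66*(-120) = -7920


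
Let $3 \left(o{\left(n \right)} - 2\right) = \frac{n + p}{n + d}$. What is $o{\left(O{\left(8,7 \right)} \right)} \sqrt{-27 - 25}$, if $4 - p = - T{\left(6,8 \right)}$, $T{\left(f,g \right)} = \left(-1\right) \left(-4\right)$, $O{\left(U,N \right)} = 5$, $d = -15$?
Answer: $\frac{47 i \sqrt{13}}{15} \approx 11.297 i$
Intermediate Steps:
$T{\left(f,g \right)} = 4$
$p = 8$ ($p = 4 - \left(-1\right) 4 = 4 - -4 = 4 + 4 = 8$)
$o{\left(n \right)} = 2 + \frac{8 + n}{3 \left(-15 + n\right)}$ ($o{\left(n \right)} = 2 + \frac{\left(n + 8\right) \frac{1}{n - 15}}{3} = 2 + \frac{\left(8 + n\right) \frac{1}{-15 + n}}{3} = 2 + \frac{\frac{1}{-15 + n} \left(8 + n\right)}{3} = 2 + \frac{8 + n}{3 \left(-15 + n\right)}$)
$o{\left(O{\left(8,7 \right)} \right)} \sqrt{-27 - 25} = \frac{-82 + 7 \cdot 5}{3 \left(-15 + 5\right)} \sqrt{-27 - 25} = \frac{-82 + 35}{3 \left(-10\right)} \sqrt{-52} = \frac{1}{3} \left(- \frac{1}{10}\right) \left(-47\right) 2 i \sqrt{13} = \frac{47 \cdot 2 i \sqrt{13}}{30} = \frac{47 i \sqrt{13}}{15}$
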